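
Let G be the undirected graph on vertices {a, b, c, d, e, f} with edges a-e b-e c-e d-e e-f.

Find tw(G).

1

A width-1 tree decomposition is:
Bags: B1 = {e, f}  B2 = {d, e}  B3 = {b, e}  B4 = {c, e}  B5 = {a, e}
Tree: B1–B2, B1–B3, B1–B4, B2–B5
Every bag has size at most 2, so the width is 2 − 1 = 1 and tw(G) ≤ 1. Since G has at least one edge (e.g. f–e), it is not an edgeless graph, so tw(G) ≥ 1. Combining the bounds, tw(G) = 1.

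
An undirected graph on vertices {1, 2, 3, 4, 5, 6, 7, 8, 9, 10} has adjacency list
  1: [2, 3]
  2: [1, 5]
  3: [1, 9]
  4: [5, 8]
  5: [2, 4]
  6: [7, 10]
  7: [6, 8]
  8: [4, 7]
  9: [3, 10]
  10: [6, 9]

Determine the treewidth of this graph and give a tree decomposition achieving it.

Every bag has size at most 3, so the width is 3 − 1 = 2 and tw(G) ≤ 2. The edges 1–2–5–4–8–7–6–10–9–3–1 form a cycle, so G is not a tree and its treewidth is at least 2. Combining the bounds, tw(G) = 2.

Treewidth 2.
Bags: B1 = {1, 2, 5}  B2 = {1, 4, 5}  B3 = {1, 4, 8}  B4 = {1, 7, 8}  B5 = {1, 6, 7}  B6 = {1, 6, 10}  B7 = {1, 9, 10}  B8 = {1, 3, 9}
Tree: B1–B2, B2–B3, B3–B4, B4–B5, B5–B6, B6–B7, B7–B8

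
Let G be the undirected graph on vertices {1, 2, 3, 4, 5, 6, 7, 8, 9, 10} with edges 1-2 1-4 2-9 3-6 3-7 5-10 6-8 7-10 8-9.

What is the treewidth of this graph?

A width-1 tree decomposition is:
Bags: B1 = {5, 10}  B2 = {7, 10}  B3 = {3, 7}  B4 = {3, 6}  B5 = {6, 8}  B6 = {8, 9}  B7 = {2, 9}  B8 = {1, 2}  B9 = {1, 4}
Tree: B1–B2, B2–B3, B3–B4, B4–B5, B5–B6, B6–B7, B7–B8, B8–B9
Each bag holds 2 vertices, so the decomposition has width 1, which upper-bounds the treewidth. Any graph with an edge has treewidth ≥ 1, and G has the edge 5–10. Therefore the treewidth is 1.

1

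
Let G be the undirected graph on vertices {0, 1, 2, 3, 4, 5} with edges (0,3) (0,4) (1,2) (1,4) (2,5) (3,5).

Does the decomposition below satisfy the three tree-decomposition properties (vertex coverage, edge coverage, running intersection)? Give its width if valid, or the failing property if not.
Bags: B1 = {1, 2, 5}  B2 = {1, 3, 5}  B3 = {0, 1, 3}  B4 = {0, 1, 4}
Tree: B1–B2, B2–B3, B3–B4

Yes; width 2.

Checking the three conditions: (i) the bags cover all of {0, 1, 2, 3, 4, 5}; (ii) for each edge, some bag contains both endpoints; (iii) the bags containing any fixed vertex form a subtree. All hold, so the decomposition is valid with width 3 − 1 = 2.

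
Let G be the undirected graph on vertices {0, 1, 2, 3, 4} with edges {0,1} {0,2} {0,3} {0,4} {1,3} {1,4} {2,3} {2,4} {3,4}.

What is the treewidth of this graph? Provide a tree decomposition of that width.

Treewidth 3.
Bags: B1 = {0, 1, 3, 4}  B2 = {0, 2, 3, 4}
Tree: B1–B2

Each bag holds 4 vertices, so the decomposition has width 3, which upper-bounds the treewidth. Conversely, {0, 1, 3, 4} is a clique of size 4, and the vertices of any clique must share a bag in every tree decomposition; so some bag has ≥ 4 vertices and tw(G) ≥ 3. Combining the bounds, tw(G) = 3.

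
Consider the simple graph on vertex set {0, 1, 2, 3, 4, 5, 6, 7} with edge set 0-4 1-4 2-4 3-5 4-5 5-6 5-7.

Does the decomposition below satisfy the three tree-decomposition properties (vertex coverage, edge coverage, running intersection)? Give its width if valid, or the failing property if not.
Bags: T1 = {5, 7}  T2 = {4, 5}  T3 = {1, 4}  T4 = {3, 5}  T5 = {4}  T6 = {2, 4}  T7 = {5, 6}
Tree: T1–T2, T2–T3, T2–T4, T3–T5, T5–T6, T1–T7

A tree decomposition must satisfy three properties: every vertex lies in some bag; for every edge, both endpoints lie together in some bag; and for every vertex, the bags containing it form a connected subtree. Here vertex 0 appears in no bag, so the decomposition is invalid.

No — vertex 0 appears in no bag.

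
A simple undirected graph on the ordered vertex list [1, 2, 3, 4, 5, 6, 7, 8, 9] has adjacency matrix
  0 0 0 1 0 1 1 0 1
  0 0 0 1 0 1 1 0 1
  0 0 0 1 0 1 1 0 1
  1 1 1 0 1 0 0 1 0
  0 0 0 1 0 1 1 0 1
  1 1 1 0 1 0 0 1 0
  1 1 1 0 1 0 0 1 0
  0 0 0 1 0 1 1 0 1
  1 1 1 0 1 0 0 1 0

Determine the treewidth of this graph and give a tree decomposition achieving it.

Treewidth 4.
One such decomposition:
Bags: B1 = {2, 4, 6, 7, 9}  B2 = {1, 4, 6, 7, 9}  B3 = {4, 5, 6, 7, 9}  B4 = {4, 6, 7, 8, 9}  B5 = {3, 4, 6, 7, 9}
Tree: B1–B2, B2–B3, B3–B4, B4–B5

Each bag holds 5 vertices, so the decomposition has width 4, which upper-bounds the treewidth. For the lower bound: the 5 vertex sets {2,6}, {1,9}, {5,7}, {4}, {8} are disjoint, each induces a connected subgraph, and every pair is joined by at least one edge of G. Contracting each set to a single vertex therefore yields K_{5} as a minor, and since treewidth is minor-monotone, tw(G) ≥ tw(K_{5}) = 4. The upper and lower bounds meet at 4, so that is the treewidth.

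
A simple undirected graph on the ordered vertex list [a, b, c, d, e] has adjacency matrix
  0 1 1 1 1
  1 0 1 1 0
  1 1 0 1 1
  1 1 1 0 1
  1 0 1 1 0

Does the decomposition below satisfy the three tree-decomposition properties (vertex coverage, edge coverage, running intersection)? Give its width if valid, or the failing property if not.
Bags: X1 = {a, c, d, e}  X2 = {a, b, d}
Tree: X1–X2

A tree decomposition must satisfy three properties: every vertex lies in some bag; for every edge, both endpoints lie together in some bag; and for every vertex, the bags containing it form a connected subtree. Here edge (c,b) lies in no bag, so the decomposition is invalid.

No — edge (c,b) lies in no bag.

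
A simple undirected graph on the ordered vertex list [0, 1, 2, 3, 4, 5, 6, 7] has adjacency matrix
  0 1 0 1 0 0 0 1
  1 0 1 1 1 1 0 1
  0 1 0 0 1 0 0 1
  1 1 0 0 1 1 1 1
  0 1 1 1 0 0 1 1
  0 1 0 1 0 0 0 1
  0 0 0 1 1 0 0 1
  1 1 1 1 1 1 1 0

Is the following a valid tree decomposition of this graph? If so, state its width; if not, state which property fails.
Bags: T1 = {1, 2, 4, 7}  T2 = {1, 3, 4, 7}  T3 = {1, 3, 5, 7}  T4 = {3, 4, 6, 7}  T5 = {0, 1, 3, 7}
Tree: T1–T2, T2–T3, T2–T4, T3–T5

Every vertex of G appears in some bag (union = {0, 1, 2, 3, 4, 5, 6, 7}); every edge is covered by a bag; and for each vertex v the set of bags containing v is connected in the bag tree. The decomposition is therefore valid. The largest bag has 4 vertices, so the width is 3.

Yes; width 3.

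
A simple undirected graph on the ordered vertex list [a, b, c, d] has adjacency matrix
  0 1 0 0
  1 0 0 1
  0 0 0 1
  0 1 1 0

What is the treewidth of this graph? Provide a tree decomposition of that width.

Treewidth 1.
Bags: B1 = {a, b}  B2 = {b, d}  B3 = {c, d}
Tree: B1–B2, B2–B3

Every bag has size at most 2, so the width is 2 − 1 = 1 and tw(G) ≤ 1. G has an edge, so its treewidth is at least 1. Hence tw(G) = 1 exactly.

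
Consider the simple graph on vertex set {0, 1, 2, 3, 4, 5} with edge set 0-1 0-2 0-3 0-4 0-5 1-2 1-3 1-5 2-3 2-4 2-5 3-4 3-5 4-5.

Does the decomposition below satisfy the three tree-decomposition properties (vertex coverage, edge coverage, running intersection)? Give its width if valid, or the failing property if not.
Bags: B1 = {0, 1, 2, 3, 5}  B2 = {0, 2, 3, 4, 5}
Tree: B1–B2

Yes; width 4.

Vertex coverage: the bags together contain {0, 1, 2, 3, 4, 5}, the full vertex set. Edge coverage: each edge of G has both endpoints in at least one bag. Running intersection: for every vertex, the bags containing it form a connected subtree. All three properties hold, so this is a valid tree decomposition of width max|bag| − 1 = 4, and hence tw(G) ≤ 4.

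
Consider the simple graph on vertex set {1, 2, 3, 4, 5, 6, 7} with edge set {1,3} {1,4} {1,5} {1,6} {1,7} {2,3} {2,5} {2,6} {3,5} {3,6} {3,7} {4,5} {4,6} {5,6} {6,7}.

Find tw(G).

3

A width-3 tree decomposition is:
Bags: B1 = {1, 4, 5, 6}  B2 = {1, 3, 5, 6}  B3 = {1, 3, 6, 7}  B4 = {2, 3, 5, 6}
Tree: B1–B2, B2–B3, B2–B4
Each bag holds 4 vertices, so the decomposition has width 3, which upper-bounds the treewidth. On the other hand G contains the 4-clique {1, 3, 5, 6}. A clique must lie in a single bag of any decomposition, so no decomposition can have width below 3. Combining the bounds, tw(G) = 3.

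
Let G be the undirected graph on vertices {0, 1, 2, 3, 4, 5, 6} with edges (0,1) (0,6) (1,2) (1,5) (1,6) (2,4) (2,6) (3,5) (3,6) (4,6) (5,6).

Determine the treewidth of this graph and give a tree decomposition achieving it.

Treewidth 2.
One optimal decomposition is:
Bags: B1 = {1, 5, 6}  B2 = {3, 5, 6}  B3 = {1, 2, 6}  B4 = {0, 1, 6}  B5 = {2, 4, 6}
Tree: B1–B2, B1–B3, B3–B4, B3–B5

The largest bag has 3 vertices, giving width 2; this decomposition certifies tw(G) ≤ 2. For the lower bound, the 3 vertices {0, 1, 6} are pairwise adjacent, and any tree decomposition puts a clique entirely inside one bag — forcing width ≥ 2. Hence tw(G) = 2 exactly.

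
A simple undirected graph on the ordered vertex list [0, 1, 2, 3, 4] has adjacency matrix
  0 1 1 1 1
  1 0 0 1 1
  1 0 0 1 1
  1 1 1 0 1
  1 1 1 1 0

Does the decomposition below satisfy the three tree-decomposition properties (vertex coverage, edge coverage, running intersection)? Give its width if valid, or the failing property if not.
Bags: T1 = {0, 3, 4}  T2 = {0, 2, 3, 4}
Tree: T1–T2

No — vertex 1 appears in no bag.

A tree decomposition must satisfy three properties: every vertex lies in some bag; for every edge, both endpoints lie together in some bag; and for every vertex, the bags containing it form a connected subtree. Here vertex 1 appears in no bag, so the decomposition is invalid.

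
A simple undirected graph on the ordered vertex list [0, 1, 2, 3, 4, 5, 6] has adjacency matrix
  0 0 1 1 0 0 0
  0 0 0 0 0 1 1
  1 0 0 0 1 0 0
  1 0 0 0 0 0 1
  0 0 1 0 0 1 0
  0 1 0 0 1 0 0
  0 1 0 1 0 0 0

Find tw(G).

2

A width-2 tree decomposition is:
Bags: B1 = {1, 4, 5}  B2 = {1, 4, 6}  B3 = {3, 4, 6}  B4 = {0, 3, 4}  B5 = {0, 2, 4}
Tree: B1–B2, B2–B3, B3–B4, B4–B5
The largest bag has 3 vertices, giving width 2; this decomposition certifies tw(G) ≤ 2. Since 4–5–1–6–3–0–2–4 is a cycle in G, G is not acyclic. Forests are exactly the graphs of treewidth ≤ 1, so tw(G) ≥ 2. Therefore the treewidth is 2.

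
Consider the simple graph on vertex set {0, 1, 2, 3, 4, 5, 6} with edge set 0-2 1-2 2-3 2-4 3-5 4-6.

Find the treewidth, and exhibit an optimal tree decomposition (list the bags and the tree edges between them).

Treewidth 1.
One optimal decomposition is:
Bags: B1 = {2, 4}  B2 = {2, 3}  B3 = {0, 2}  B4 = {4, 6}  B5 = {1, 2}  B6 = {3, 5}
Tree: B1–B2, B1–B3, B1–B4, B1–B5, B2–B6

The largest bag has 2 vertices, giving width 1; this decomposition certifies tw(G) ≤ 1. Since G has at least one edge (e.g. 2–4), it is not an edgeless graph, so tw(G) ≥ 1. Therefore the treewidth is 1.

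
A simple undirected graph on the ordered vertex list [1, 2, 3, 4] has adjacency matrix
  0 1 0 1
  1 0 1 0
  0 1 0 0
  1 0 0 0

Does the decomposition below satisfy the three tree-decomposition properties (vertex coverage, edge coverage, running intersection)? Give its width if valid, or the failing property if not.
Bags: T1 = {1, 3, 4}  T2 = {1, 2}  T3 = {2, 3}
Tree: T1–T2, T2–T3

No — bags containing vertex 3 are not connected in the tree.

A tree decomposition must satisfy three properties: every vertex lies in some bag; for every edge, both endpoints lie together in some bag; and for every vertex, the bags containing it form a connected subtree. Here bags containing vertex 3 are not connected in the tree, so the decomposition is invalid.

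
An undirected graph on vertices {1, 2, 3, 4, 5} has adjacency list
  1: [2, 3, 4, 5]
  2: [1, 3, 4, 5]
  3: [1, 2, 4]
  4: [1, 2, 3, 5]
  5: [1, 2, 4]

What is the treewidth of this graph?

A width-3 tree decomposition is:
Bags: B1 = {1, 2, 4, 5}  B2 = {1, 2, 3, 4}
Tree: B1–B2
The largest bag has 4 vertices, giving width 3; this decomposition certifies tw(G) ≤ 3. For the lower bound, the 4 vertices {1, 2, 3, 4} are pairwise adjacent, and any tree decomposition puts a clique entirely inside one bag — forcing width ≥ 3. Combining the bounds, tw(G) = 3.

3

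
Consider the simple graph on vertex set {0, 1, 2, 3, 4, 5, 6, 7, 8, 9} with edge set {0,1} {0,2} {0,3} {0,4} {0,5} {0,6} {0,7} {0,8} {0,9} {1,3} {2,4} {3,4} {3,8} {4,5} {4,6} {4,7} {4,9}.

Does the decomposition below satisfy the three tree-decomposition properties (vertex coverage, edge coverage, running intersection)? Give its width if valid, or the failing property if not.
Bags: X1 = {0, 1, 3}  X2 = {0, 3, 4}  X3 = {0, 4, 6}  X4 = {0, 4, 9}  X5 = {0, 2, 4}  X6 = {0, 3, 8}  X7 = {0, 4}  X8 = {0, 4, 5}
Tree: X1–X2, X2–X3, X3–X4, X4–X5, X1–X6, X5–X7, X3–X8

A tree decomposition must satisfy three properties: every vertex lies in some bag; for every edge, both endpoints lie together in some bag; and for every vertex, the bags containing it form a connected subtree. Here vertex 7 appears in no bag, so the decomposition is invalid.

No — vertex 7 appears in no bag.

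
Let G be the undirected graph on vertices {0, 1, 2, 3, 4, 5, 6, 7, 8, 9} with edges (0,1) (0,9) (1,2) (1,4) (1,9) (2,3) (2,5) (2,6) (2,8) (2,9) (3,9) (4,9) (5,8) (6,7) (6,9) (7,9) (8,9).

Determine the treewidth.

A width-2 tree decomposition is:
Bags: B1 = {6, 7, 9}  B2 = {2, 6, 9}  B3 = {1, 2, 9}  B4 = {2, 3, 9}  B5 = {0, 1, 9}  B6 = {1, 4, 9}  B7 = {2, 8, 9}  B8 = {2, 5, 8}
Tree: B1–B2, B2–B3, B3–B4, B3–B5, B3–B6, B2–B7, B7–B8
Each bag holds 3 vertices, so the decomposition has width 2, which upper-bounds the treewidth. On the other hand G contains the 3-clique {0, 1, 9}. A clique must lie in a single bag of any decomposition, so no decomposition can have width below 2. Hence tw(G) = 2 exactly.

2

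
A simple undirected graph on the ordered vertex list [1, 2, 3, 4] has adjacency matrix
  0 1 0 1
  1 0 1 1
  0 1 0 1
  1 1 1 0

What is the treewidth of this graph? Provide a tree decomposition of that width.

Every bag has size at most 3, so the width is 3 − 1 = 2 and tw(G) ≤ 2. Conversely, {1, 2, 4} is a clique of size 3, and the vertices of any clique must share a bag in every tree decomposition; so some bag has ≥ 3 vertices and tw(G) ≥ 2. Therefore the treewidth is 2.

Treewidth 2.
One optimal decomposition is:
Bags: B1 = {1, 2, 4}  B2 = {2, 3, 4}
Tree: B1–B2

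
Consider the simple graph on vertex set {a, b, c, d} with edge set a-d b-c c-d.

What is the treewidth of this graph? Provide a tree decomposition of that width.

Treewidth 1.
One such decomposition:
Bags: B1 = {a, d}  B2 = {c, d}  B3 = {b, c}
Tree: B1–B2, B2–B3

The largest bag has 2 vertices, giving width 1; this decomposition certifies tw(G) ≤ 1. Any graph with an edge has treewidth ≥ 1, and G has the edge a–d. The upper and lower bounds meet at 1, so that is the treewidth.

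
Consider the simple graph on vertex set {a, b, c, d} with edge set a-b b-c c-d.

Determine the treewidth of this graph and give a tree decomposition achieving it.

Treewidth 1.
One optimal decomposition is:
Bags: B1 = {a, b}  B2 = {b, c}  B3 = {c, d}
Tree: B1–B2, B2–B3

The largest bag has 2 vertices, giving width 1; this decomposition certifies tw(G) ≤ 1. Since G has at least one edge (e.g. a–b), it is not an edgeless graph, so tw(G) ≥ 1. Therefore the treewidth is 1.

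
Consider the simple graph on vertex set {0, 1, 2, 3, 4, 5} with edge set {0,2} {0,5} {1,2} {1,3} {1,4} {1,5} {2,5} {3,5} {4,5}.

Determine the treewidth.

A width-2 tree decomposition is:
Bags: B1 = {1, 2, 5}  B2 = {1, 3, 5}  B3 = {1, 4, 5}  B4 = {0, 2, 5}
Tree: B1–B2, B1–B3, B1–B4
Each bag holds 3 vertices, so the decomposition has width 2, which upper-bounds the treewidth. Conversely, {0, 2, 5} is a clique of size 3, and the vertices of any clique must share a bag in every tree decomposition; so some bag has ≥ 3 vertices and tw(G) ≥ 2. Therefore the treewidth is 2.

2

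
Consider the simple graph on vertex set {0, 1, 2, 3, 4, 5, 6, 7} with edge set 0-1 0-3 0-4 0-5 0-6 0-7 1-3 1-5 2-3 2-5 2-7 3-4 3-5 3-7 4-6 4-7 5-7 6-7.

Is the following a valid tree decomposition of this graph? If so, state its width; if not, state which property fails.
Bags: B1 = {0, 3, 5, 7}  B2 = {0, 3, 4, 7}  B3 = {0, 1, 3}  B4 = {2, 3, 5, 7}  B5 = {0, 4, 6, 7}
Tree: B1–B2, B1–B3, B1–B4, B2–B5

No — edge (5,1) lies in no bag.

A tree decomposition must satisfy three properties: every vertex lies in some bag; for every edge, both endpoints lie together in some bag; and for every vertex, the bags containing it form a connected subtree. Here edge (5,1) lies in no bag, so the decomposition is invalid.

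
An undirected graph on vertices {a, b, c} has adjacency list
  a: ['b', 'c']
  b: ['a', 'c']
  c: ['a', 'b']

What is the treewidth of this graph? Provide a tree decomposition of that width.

Treewidth 2.
One such decomposition:
Bags: B1 = {a, b, c}
Tree: (single bag)

A single bag containing all 3 vertices is trivially a valid decomposition of width 2. Conversely, {a, b, c} is a clique of size 3, and the vertices of any clique must share a bag in every tree decomposition; so some bag has ≥ 3 vertices and tw(G) ≥ 2. Combining the bounds, tw(G) = 2.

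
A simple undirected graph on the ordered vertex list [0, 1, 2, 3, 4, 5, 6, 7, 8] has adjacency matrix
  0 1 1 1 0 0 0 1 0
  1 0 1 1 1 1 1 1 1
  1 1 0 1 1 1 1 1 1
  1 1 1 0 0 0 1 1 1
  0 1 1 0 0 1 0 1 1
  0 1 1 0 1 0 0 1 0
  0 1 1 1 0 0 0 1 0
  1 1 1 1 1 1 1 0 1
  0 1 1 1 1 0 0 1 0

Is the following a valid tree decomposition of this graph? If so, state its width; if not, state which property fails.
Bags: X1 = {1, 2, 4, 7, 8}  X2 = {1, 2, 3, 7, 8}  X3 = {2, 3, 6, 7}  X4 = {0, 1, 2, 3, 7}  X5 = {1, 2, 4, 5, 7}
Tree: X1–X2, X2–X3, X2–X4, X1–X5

A tree decomposition must satisfy three properties: every vertex lies in some bag; for every edge, both endpoints lie together in some bag; and for every vertex, the bags containing it form a connected subtree. Here edge (1,6) lies in no bag, so the decomposition is invalid.

No — edge (1,6) lies in no bag.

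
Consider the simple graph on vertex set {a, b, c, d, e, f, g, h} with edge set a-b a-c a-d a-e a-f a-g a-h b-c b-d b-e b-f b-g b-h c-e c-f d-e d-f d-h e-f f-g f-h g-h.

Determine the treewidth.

4

A width-4 tree decomposition is:
Bags: B1 = {a, b, f, g, h}  B2 = {a, b, d, f, h}  B3 = {a, b, d, e, f}  B4 = {a, b, c, e, f}
Tree: B1–B2, B2–B3, B3–B4
The largest bag has 5 vertices, giving width 4; this decomposition certifies tw(G) ≤ 4. For the lower bound, the 5 vertices {a, b, d, e, f} are pairwise adjacent, and any tree decomposition puts a clique entirely inside one bag — forcing width ≥ 4. Hence tw(G) = 4 exactly.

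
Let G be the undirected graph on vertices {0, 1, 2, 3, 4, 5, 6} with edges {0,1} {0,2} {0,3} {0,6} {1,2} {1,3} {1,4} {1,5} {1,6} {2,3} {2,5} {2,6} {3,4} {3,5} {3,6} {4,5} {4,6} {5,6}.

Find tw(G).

A width-4 tree decomposition is:
Bags: B1 = {1, 3, 4, 5, 6}  B2 = {1, 2, 3, 5, 6}  B3 = {0, 1, 2, 3, 6}
Tree: B1–B2, B2–B3
Each bag holds 5 vertices, so the decomposition has width 4, which upper-bounds the treewidth. For the lower bound, the 5 vertices {0, 1, 2, 3, 6} are pairwise adjacent, and any tree decomposition puts a clique entirely inside one bag — forcing width ≥ 4. Combining the bounds, tw(G) = 4.

4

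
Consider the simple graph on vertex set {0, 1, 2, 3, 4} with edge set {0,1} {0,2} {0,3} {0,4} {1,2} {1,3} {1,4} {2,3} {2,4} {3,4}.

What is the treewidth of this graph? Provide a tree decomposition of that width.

Treewidth 4.
Bags: B1 = {0, 1, 2, 3, 4}
Tree: (single bag)

A single bag containing all 5 vertices is trivially a valid decomposition of width 4. On the other hand G contains the 5-clique {0, 1, 2, 3, 4}. A clique must lie in a single bag of any decomposition, so no decomposition can have width below 4. Combining the bounds, tw(G) = 4.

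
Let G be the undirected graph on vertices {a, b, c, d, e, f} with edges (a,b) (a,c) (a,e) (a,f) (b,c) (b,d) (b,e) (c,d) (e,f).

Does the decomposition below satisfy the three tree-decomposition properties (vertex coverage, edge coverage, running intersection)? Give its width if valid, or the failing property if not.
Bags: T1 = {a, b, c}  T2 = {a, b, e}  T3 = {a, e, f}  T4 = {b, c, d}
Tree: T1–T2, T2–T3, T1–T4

Every vertex of G appears in some bag (union = {a, b, c, d, e, f}); every edge is covered by a bag; and for each vertex v the set of bags containing v is connected in the bag tree. The decomposition is therefore valid. The largest bag has 3 vertices, so the width is 2.

Yes; width 2.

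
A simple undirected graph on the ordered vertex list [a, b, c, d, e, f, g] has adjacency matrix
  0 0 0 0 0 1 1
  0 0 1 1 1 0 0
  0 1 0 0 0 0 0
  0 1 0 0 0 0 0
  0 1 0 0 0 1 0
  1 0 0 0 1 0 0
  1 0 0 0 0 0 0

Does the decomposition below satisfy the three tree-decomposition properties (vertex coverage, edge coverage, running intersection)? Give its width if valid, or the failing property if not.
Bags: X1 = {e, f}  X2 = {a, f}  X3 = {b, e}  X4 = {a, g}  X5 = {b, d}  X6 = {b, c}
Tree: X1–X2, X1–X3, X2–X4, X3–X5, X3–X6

Yes; width 1.

Vertex coverage: the bags together contain {a, b, c, d, e, f, g}, the full vertex set. Edge coverage: each edge of G has both endpoints in at least one bag. Running intersection: for every vertex, the bags containing it form a connected subtree. All three properties hold, so this is a valid tree decomposition of width max|bag| − 1 = 1, and hence tw(G) ≤ 1.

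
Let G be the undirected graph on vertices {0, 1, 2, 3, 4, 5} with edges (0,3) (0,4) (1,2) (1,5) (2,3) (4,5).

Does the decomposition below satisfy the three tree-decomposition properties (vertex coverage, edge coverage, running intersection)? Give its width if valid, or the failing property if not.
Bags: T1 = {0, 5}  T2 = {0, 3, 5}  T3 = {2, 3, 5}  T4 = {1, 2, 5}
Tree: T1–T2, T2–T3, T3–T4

No — vertex 4 appears in no bag.

A tree decomposition must satisfy three properties: every vertex lies in some bag; for every edge, both endpoints lie together in some bag; and for every vertex, the bags containing it form a connected subtree. Here vertex 4 appears in no bag, so the decomposition is invalid.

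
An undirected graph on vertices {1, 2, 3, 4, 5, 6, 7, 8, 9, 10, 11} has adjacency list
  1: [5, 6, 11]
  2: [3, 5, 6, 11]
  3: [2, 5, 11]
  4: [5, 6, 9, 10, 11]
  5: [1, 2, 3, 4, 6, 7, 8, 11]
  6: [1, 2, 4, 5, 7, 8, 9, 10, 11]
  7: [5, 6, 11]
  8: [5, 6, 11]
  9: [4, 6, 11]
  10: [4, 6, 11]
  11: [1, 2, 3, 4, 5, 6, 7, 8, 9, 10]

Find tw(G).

A width-3 tree decomposition is:
Bags: B1 = {5, 6, 8, 11}  B2 = {1, 5, 6, 11}  B3 = {4, 5, 6, 11}  B4 = {4, 6, 10, 11}  B5 = {2, 5, 6, 11}  B6 = {5, 6, 7, 11}  B7 = {4, 6, 9, 11}  B8 = {2, 3, 5, 11}
Tree: B1–B2, B1–B3, B3–B4, B3–B5, B1–B6, B3–B7, B5–B8
Every bag has size at most 4, so the width is 4 − 1 = 3 and tw(G) ≤ 3. On the other hand G contains the 4-clique {2, 3, 5, 11}. A clique must lie in a single bag of any decomposition, so no decomposition can have width below 3. Combining the bounds, tw(G) = 3.

3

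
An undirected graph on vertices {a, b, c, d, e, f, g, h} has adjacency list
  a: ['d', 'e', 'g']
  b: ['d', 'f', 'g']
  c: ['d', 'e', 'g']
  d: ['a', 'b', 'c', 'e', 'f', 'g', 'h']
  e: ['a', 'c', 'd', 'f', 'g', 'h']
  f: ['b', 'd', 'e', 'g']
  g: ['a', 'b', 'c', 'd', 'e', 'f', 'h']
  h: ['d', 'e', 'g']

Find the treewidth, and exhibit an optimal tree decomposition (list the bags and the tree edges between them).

Treewidth 3.
One such decomposition:
Bags: B1 = {c, d, e, g}  B2 = {a, d, e, g}  B3 = {d, e, f, g}  B4 = {b, d, f, g}  B5 = {d, e, g, h}
Tree: B1–B2, B1–B3, B3–B4, B2–B5

Every bag has size at most 4, so the width is 4 − 1 = 3 and tw(G) ≤ 3. Conversely, {d, e, g, h} is a clique of size 4, and the vertices of any clique must share a bag in every tree decomposition; so some bag has ≥ 4 vertices and tw(G) ≥ 3. The upper and lower bounds meet at 3, so that is the treewidth.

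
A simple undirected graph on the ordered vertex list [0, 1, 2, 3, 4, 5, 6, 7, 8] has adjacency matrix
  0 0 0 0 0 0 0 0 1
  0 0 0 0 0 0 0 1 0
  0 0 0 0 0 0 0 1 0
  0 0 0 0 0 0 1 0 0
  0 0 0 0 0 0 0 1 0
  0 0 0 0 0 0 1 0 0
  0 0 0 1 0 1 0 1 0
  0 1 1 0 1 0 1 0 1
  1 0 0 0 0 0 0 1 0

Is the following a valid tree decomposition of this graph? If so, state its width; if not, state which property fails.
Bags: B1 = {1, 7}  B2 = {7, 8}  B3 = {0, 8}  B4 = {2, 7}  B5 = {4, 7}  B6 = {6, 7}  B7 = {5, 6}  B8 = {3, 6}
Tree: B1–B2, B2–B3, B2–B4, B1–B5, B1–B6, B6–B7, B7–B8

Vertex coverage: the bags together contain {0, 1, 2, 3, 4, 5, 6, 7, 8}, the full vertex set. Edge coverage: each edge of G has both endpoints in at least one bag. Running intersection: for every vertex, the bags containing it form a connected subtree. All three properties hold, so this is a valid tree decomposition of width max|bag| − 1 = 1, and hence tw(G) ≤ 1.

Yes; width 1.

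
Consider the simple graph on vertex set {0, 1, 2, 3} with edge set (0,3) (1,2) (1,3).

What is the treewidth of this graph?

1

A width-1 tree decomposition is:
Bags: B1 = {1, 2}  B2 = {1, 3}  B3 = {0, 3}
Tree: B1–B2, B2–B3
Every bag has size at most 2, so the width is 2 − 1 = 1 and tw(G) ≤ 1. Since G has at least one edge (e.g. 2–1), it is not an edgeless graph, so tw(G) ≥ 1. Combining the bounds, tw(G) = 1.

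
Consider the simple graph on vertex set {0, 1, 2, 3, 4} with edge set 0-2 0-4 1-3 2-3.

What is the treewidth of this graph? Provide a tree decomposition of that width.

Every bag has size at most 2, so the width is 2 − 1 = 1 and tw(G) ≤ 1. Since G has at least one edge (e.g. 4–0), it is not an edgeless graph, so tw(G) ≥ 1. Hence tw(G) = 1 exactly.

Treewidth 1.
One optimal decomposition is:
Bags: B1 = {0, 4}  B2 = {0, 2}  B3 = {2, 3}  B4 = {1, 3}
Tree: B1–B2, B2–B3, B3–B4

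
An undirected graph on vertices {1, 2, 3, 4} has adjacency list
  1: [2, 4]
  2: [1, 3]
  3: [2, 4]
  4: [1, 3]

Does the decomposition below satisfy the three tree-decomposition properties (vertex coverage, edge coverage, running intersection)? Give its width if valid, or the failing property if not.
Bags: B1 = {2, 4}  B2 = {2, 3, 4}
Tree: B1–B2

A tree decomposition must satisfy three properties: every vertex lies in some bag; for every edge, both endpoints lie together in some bag; and for every vertex, the bags containing it form a connected subtree. Here vertex 1 appears in no bag, so the decomposition is invalid.

No — vertex 1 appears in no bag.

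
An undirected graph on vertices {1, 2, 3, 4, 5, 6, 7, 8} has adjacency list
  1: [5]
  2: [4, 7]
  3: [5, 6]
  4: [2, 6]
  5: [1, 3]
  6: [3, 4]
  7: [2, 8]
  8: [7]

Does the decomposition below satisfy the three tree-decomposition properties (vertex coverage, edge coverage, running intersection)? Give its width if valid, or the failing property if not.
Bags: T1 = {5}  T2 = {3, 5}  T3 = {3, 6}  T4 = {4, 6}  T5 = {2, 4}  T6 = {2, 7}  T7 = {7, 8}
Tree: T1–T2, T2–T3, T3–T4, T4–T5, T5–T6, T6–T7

No — vertex 1 appears in no bag.

A tree decomposition must satisfy three properties: every vertex lies in some bag; for every edge, both endpoints lie together in some bag; and for every vertex, the bags containing it form a connected subtree. Here vertex 1 appears in no bag, so the decomposition is invalid.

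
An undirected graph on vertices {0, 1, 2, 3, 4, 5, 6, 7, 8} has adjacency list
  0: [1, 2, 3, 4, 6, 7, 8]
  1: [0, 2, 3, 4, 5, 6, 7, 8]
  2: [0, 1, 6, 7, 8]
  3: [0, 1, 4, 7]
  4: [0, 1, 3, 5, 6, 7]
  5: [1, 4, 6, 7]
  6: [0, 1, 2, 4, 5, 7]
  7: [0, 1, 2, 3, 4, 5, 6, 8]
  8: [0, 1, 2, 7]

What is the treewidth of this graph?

A width-4 tree decomposition is:
Bags: B1 = {0, 1, 2, 7, 8}  B2 = {0, 1, 2, 6, 7}  B3 = {0, 1, 4, 6, 7}  B4 = {1, 4, 5, 6, 7}  B5 = {0, 1, 3, 4, 7}
Tree: B1–B2, B2–B3, B3–B4, B3–B5
Every bag has size at most 5, so the width is 5 − 1 = 4 and tw(G) ≤ 4. On the other hand G contains the 5-clique {0, 1, 2, 7, 8}. A clique must lie in a single bag of any decomposition, so no decomposition can have width below 4. Combining the bounds, tw(G) = 4.

4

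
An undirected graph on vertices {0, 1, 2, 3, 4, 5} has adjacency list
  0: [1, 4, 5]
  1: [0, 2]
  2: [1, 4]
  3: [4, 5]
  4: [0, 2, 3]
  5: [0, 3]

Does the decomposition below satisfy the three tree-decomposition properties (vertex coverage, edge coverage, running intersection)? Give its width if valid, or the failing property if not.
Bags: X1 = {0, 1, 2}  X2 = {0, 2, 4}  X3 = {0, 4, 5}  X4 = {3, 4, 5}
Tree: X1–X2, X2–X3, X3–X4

Yes; width 2.

Every vertex of G appears in some bag (union = {0, 1, 2, 3, 4, 5}); every edge is covered by a bag; and for each vertex v the set of bags containing v is connected in the bag tree. The decomposition is therefore valid. The largest bag has 3 vertices, so the width is 2.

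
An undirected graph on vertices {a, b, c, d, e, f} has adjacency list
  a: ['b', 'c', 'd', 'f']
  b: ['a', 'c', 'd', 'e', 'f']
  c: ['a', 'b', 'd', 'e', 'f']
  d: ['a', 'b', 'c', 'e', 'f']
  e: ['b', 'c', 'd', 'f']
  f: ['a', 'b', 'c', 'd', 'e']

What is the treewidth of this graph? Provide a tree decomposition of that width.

Treewidth 4.
Bags: B1 = {b, c, d, e, f}  B2 = {a, b, c, d, f}
Tree: B1–B2

Every bag has size at most 5, so the width is 5 − 1 = 4 and tw(G) ≤ 4. Conversely, {b, c, d, e, f} is a clique of size 5, and the vertices of any clique must share a bag in every tree decomposition; so some bag has ≥ 5 vertices and tw(G) ≥ 4. Therefore the treewidth is 4.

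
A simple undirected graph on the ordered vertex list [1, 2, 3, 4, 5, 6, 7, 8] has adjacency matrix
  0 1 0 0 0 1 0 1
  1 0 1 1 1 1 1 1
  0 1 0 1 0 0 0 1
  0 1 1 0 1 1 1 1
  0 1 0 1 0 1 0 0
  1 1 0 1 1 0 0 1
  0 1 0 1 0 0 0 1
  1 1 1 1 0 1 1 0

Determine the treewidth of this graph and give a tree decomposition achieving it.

Treewidth 3.
One such decomposition:
Bags: B1 = {2, 4, 6, 8}  B2 = {2, 4, 7, 8}  B3 = {1, 2, 6, 8}  B4 = {2, 4, 5, 6}  B5 = {2, 3, 4, 8}
Tree: B1–B2, B1–B3, B1–B4, B2–B5

Every bag has size at most 4, so the width is 4 − 1 = 3 and tw(G) ≤ 3. Conversely, {1, 2, 6, 8} is a clique of size 4, and the vertices of any clique must share a bag in every tree decomposition; so some bag has ≥ 4 vertices and tw(G) ≥ 3. Combining the bounds, tw(G) = 3.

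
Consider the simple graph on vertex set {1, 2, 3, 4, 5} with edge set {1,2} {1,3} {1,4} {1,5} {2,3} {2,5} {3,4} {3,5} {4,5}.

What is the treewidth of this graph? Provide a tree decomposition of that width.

Each bag holds 4 vertices, so the decomposition has width 3, which upper-bounds the treewidth. Conversely, {1, 2, 3, 5} is a clique of size 4, and the vertices of any clique must share a bag in every tree decomposition; so some bag has ≥ 4 vertices and tw(G) ≥ 3. The upper and lower bounds meet at 3, so that is the treewidth.

Treewidth 3.
Bags: B1 = {1, 3, 4, 5}  B2 = {1, 2, 3, 5}
Tree: B1–B2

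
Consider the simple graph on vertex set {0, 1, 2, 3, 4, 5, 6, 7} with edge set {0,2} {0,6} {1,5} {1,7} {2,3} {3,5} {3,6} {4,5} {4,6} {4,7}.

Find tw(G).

A width-2 tree decomposition is:
Bags: B1 = {0, 2, 6}  B2 = {2, 3, 6}  B3 = {3, 4, 6}  B4 = {3, 4, 5}  B5 = {4, 5, 7}  B6 = {1, 5, 7}
Tree: B1–B2, B2–B3, B3–B4, B4–B5, B5–B6
The largest bag has 3 vertices, giving width 2; this decomposition certifies tw(G) ≤ 2. Since 0–2–3–6–0 is a cycle in G, G is not acyclic. Forests are exactly the graphs of treewidth ≤ 1, so tw(G) ≥ 2. Combining the bounds, tw(G) = 2.

2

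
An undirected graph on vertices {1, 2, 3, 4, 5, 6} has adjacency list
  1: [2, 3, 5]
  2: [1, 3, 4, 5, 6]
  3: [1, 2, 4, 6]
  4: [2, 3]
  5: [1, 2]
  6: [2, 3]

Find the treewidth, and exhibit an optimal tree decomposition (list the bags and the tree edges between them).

Treewidth 2.
One optimal decomposition is:
Bags: B1 = {1, 2, 3}  B2 = {2, 3, 4}  B3 = {2, 3, 6}  B4 = {1, 2, 5}
Tree: B1–B2, B2–B3, B1–B4

The largest bag has 3 vertices, giving width 2; this decomposition certifies tw(G) ≤ 2. For the lower bound, the 3 vertices {1, 2, 3} are pairwise adjacent, and any tree decomposition puts a clique entirely inside one bag — forcing width ≥ 2. The upper and lower bounds meet at 2, so that is the treewidth.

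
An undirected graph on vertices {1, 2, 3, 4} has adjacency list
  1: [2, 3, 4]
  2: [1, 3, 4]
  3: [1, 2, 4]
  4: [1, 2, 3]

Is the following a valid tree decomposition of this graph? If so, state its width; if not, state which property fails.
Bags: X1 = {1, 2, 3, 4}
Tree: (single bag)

Every vertex of G appears in some bag (union = {1, 2, 3, 4}); every edge is covered by a bag; and for each vertex v the set of bags containing v is connected in the bag tree. The decomposition is therefore valid. The largest bag has 4 vertices, so the width is 3.

Yes; width 3.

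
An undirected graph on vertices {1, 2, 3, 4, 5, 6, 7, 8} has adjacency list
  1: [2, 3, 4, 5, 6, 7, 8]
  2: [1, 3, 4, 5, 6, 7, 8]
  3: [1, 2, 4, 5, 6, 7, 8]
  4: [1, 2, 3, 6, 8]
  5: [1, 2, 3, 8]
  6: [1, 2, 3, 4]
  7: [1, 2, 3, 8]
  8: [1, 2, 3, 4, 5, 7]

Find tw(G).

A width-4 tree decomposition is:
Bags: B1 = {1, 2, 3, 4, 8}  B2 = {1, 2, 3, 4, 6}  B3 = {1, 2, 3, 7, 8}  B4 = {1, 2, 3, 5, 8}
Tree: B1–B2, B1–B3, B3–B4
The largest bag has 5 vertices, giving width 4; this decomposition certifies tw(G) ≤ 4. On the other hand G contains the 5-clique {1, 2, 3, 4, 8}. A clique must lie in a single bag of any decomposition, so no decomposition can have width below 4. Combining the bounds, tw(G) = 4.

4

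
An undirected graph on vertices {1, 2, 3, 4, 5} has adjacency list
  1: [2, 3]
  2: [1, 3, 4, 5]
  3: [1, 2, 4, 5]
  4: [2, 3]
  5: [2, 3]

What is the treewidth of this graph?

2

A width-2 tree decomposition is:
Bags: B1 = {2, 3, 4}  B2 = {1, 2, 3}  B3 = {2, 3, 5}
Tree: B1–B2, B2–B3
Every bag has size at most 3, so the width is 3 − 1 = 2 and tw(G) ≤ 2. Conversely, {1, 2, 3} is a clique of size 3, and the vertices of any clique must share a bag in every tree decomposition; so some bag has ≥ 3 vertices and tw(G) ≥ 2. Hence tw(G) = 2 exactly.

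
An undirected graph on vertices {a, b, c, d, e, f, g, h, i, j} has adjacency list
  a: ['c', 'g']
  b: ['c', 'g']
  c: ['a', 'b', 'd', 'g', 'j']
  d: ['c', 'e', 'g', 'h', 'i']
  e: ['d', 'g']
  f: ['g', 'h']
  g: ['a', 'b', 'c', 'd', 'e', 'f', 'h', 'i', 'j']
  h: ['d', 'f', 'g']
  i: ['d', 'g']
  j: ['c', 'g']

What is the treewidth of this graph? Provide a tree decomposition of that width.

Treewidth 2.
One optimal decomposition is:
Bags: B1 = {d, g, i}  B2 = {d, e, g}  B3 = {c, d, g}  B4 = {a, c, g}  B5 = {d, g, h}  B6 = {f, g, h}  B7 = {b, c, g}  B8 = {c, g, j}
Tree: B1–B2, B1–B3, B3–B4, B3–B5, B5–B6, B4–B7, B4–B8

The largest bag has 3 vertices, giving width 2; this decomposition certifies tw(G) ≤ 2. For the lower bound, the 3 vertices {d, e, g} are pairwise adjacent, and any tree decomposition puts a clique entirely inside one bag — forcing width ≥ 2. Therefore the treewidth is 2.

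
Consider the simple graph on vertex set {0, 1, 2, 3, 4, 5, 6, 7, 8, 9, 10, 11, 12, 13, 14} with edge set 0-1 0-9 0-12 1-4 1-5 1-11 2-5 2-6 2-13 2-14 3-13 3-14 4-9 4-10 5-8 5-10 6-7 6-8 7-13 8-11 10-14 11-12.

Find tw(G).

3

A width-3 tree decomposition is:
Bags: B1 = {0, 4, 9, 12}  B2 = {0, 1, 4, 12}  B3 = {1, 4, 11, 12}  B4 = {1, 4, 10, 11}  B5 = {1, 5, 10, 11}  B6 = {5, 8, 10, 11}  B7 = {5, 8, 10, 14}  B8 = {2, 5, 8, 14}  B9 = {2, 6, 8, 14}  B10 = {2, 3, 6, 14}  B11 = {2, 3, 6, 13}  B12 = {3, 6, 7, 13}
Tree: B1–B2, B2–B3, B3–B4, B4–B5, B5–B6, B6–B7, B7–B8, B8–B9, B9–B10, B10–B11, B11–B12
The largest bag has 4 vertices, giving width 3; this decomposition certifies tw(G) ≤ 3. For the lower bound: the 4 vertex sets {0,9,12}, {4}, {1}, {5,8,10,11} are disjoint, each induces a connected subgraph, and every pair is joined by at least one edge of G. Contracting each set to a single vertex therefore yields K_{4} as a minor, and since treewidth is minor-monotone, tw(G) ≥ tw(K_{4}) = 3. The upper and lower bounds meet at 3, so that is the treewidth.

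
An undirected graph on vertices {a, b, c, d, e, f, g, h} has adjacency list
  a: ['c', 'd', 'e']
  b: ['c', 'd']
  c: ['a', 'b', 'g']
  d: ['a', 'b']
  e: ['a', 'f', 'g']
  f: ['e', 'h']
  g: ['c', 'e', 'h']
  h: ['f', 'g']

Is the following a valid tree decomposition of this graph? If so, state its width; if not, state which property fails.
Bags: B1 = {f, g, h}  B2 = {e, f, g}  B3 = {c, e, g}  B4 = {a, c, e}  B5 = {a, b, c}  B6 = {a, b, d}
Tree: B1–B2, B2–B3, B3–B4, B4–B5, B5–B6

Yes; width 2.

Every vertex of G appears in some bag (union = {a, b, c, d, e, f, g, h}); every edge is covered by a bag; and for each vertex v the set of bags containing v is connected in the bag tree. The decomposition is therefore valid. The largest bag has 3 vertices, so the width is 2.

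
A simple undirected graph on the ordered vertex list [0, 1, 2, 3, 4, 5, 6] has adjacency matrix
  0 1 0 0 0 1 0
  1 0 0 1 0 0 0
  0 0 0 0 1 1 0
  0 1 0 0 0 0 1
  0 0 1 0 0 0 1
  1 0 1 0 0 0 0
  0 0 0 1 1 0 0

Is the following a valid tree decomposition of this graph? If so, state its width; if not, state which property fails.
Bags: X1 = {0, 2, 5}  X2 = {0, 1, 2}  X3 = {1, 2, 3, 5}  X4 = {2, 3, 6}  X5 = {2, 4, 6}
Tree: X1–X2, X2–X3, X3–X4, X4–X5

No — bags containing vertex 5 are not connected in the tree.

A tree decomposition must satisfy three properties: every vertex lies in some bag; for every edge, both endpoints lie together in some bag; and for every vertex, the bags containing it form a connected subtree. Here bags containing vertex 5 are not connected in the tree, so the decomposition is invalid.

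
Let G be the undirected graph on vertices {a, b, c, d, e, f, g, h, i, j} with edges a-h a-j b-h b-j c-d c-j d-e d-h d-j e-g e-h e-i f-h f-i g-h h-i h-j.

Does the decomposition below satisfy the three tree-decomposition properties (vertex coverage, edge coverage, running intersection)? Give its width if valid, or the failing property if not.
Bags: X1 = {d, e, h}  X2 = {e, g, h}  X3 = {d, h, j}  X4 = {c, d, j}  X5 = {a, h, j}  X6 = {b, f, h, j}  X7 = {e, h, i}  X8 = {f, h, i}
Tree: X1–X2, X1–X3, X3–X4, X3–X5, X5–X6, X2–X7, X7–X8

A tree decomposition must satisfy three properties: every vertex lies in some bag; for every edge, both endpoints lie together in some bag; and for every vertex, the bags containing it form a connected subtree. Here bags containing vertex f are not connected in the tree, so the decomposition is invalid.

No — bags containing vertex f are not connected in the tree.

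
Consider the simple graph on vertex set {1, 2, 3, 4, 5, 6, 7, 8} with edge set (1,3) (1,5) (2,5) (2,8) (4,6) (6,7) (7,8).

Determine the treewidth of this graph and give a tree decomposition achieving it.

Treewidth 1.
Bags: B1 = {1, 3}  B2 = {1, 5}  B3 = {2, 5}  B4 = {2, 8}  B5 = {7, 8}  B6 = {6, 7}  B7 = {4, 6}
Tree: B1–B2, B2–B3, B3–B4, B4–B5, B5–B6, B6–B7

Every bag has size at most 2, so the width is 2 − 1 = 1 and tw(G) ≤ 1. Since G has at least one edge (e.g. 3–1), it is not an edgeless graph, so tw(G) ≥ 1. The upper and lower bounds meet at 1, so that is the treewidth.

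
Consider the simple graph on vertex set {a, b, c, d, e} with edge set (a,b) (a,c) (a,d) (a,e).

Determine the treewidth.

1

A width-1 tree decomposition is:
Bags: B1 = {a, e}  B2 = {a, b}  B3 = {a, c}  B4 = {a, d}
Tree: B1–B2, B2–B3, B2–B4
The largest bag has 2 vertices, giving width 1; this decomposition certifies tw(G) ≤ 1. Since G has at least one edge (e.g. e–a), it is not an edgeless graph, so tw(G) ≥ 1. The upper and lower bounds meet at 1, so that is the treewidth.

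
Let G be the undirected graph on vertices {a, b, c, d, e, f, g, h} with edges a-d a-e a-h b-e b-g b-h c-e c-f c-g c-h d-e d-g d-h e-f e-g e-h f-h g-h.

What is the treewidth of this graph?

A width-3 tree decomposition is:
Bags: B1 = {c, e, f, h}  B2 = {c, e, g, h}  B3 = {d, e, g, h}  B4 = {b, e, g, h}  B5 = {a, d, e, h}
Tree: B1–B2, B2–B3, B2–B4, B3–B5
Every bag has size at most 4, so the width is 4 − 1 = 3 and tw(G) ≤ 3. For the lower bound, the 4 vertices {d, e, g, h} are pairwise adjacent, and any tree decomposition puts a clique entirely inside one bag — forcing width ≥ 3. Therefore the treewidth is 3.

3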